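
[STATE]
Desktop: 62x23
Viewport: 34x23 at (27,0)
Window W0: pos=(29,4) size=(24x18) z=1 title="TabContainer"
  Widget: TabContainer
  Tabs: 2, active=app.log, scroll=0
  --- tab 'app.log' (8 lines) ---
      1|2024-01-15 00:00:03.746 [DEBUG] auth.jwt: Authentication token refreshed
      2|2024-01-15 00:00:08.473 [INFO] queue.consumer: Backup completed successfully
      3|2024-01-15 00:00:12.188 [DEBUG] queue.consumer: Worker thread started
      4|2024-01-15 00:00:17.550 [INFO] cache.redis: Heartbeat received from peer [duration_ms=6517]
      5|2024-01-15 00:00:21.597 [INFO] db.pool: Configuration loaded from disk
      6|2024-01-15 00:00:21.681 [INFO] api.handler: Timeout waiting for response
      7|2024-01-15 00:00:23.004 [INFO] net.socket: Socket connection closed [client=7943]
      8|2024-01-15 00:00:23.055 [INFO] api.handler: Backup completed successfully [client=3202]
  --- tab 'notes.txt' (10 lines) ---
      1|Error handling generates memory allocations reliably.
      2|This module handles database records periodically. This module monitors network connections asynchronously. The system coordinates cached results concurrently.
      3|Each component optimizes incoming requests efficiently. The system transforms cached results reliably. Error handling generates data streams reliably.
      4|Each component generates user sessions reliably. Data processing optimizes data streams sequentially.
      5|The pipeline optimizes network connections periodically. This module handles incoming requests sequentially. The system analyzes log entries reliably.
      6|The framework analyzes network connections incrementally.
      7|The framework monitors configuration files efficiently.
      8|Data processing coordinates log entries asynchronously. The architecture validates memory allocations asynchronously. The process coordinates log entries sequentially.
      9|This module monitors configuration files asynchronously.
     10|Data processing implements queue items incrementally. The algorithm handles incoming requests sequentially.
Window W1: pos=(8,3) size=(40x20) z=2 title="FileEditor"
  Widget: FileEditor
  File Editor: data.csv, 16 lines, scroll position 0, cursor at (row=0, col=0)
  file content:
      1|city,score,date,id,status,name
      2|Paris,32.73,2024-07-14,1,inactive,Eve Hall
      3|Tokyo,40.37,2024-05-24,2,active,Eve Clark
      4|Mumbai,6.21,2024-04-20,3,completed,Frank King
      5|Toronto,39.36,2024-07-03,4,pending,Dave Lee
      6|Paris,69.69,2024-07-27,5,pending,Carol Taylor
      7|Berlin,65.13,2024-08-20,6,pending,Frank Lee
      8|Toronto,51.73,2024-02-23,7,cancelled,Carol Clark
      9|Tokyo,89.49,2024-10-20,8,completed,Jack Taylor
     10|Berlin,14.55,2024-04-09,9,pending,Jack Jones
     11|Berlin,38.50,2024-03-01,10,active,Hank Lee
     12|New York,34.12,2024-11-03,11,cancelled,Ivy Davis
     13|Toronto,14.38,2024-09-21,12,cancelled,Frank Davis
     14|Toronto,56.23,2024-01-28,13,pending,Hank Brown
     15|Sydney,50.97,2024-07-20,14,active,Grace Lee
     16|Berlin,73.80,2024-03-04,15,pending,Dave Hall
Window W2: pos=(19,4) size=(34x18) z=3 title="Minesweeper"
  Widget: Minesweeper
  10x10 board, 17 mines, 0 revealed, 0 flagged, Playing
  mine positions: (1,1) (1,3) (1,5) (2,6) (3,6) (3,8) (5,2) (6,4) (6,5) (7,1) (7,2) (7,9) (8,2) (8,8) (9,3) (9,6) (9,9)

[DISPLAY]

                                  
                                  
                                  
━━━━━━━━━━━━━━━━━━━━┓             
━━━━━━━━━━━━━━━━━━━━━━━━━┓        
eeper                    ┃        
─────────────────────────┨        
■■■                      ┃        
■■■                      ┃        
■■■                      ┃        
■■■                      ┃        
■■■                      ┃        
■■■                      ┃        
■■■                      ┃        
■■■                      ┃        
■■■                      ┃        
■■■                      ┃        
                         ┃        
                         ┃        
                         ┃        
                         ┃        
━━━━━━━━━━━━━━━━━━━━━━━━━┛        
━━━━━━━━━━━━━━━━━━━━┛             


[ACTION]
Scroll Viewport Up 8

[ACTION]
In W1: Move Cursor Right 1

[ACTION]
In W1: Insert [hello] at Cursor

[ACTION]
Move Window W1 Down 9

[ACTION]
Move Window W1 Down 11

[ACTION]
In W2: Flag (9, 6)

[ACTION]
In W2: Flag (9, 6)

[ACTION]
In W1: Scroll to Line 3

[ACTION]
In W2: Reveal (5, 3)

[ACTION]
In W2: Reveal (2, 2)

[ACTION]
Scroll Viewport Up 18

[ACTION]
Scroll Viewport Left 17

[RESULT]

                                  
                                  
                                  
━━━━━━━━━━━━━━━━━━━━━━━━━━━━━━━━━━
FileEdito┏━━━━━━━━━━━━━━━━━━━━━━━━
─────────┃ Minesweeper            
hello█ty,┠────────────────────────
aris,32.7┃■■■■■■■■■■              
okyo,40.3┃■■■■■■■■■■              
umbai,6.2┃■■2■■■■■■■              
oronto,39┃■■■■■■■■■■              
aris,69.6┃■■■■■■■■■■              
erlin,65.┃■■■2■■■■■■              
oronto,51┃■■■■■■■■■■              
okyo,89.4┃■■■■■■■■■■              
erlin,14.┃■■■■■■■■■■              
erlin,38.┃■■■■■■■■■■              
ew York,3┃                        
oronto,14┃                        
oronto,56┃                        
ydney,50.┃                        
erlin,73.┗━━━━━━━━━━━━━━━━━━━━━━━━
━━━━━━━━━━━━━━━━━━━━━━━━━━━━━━━━━━


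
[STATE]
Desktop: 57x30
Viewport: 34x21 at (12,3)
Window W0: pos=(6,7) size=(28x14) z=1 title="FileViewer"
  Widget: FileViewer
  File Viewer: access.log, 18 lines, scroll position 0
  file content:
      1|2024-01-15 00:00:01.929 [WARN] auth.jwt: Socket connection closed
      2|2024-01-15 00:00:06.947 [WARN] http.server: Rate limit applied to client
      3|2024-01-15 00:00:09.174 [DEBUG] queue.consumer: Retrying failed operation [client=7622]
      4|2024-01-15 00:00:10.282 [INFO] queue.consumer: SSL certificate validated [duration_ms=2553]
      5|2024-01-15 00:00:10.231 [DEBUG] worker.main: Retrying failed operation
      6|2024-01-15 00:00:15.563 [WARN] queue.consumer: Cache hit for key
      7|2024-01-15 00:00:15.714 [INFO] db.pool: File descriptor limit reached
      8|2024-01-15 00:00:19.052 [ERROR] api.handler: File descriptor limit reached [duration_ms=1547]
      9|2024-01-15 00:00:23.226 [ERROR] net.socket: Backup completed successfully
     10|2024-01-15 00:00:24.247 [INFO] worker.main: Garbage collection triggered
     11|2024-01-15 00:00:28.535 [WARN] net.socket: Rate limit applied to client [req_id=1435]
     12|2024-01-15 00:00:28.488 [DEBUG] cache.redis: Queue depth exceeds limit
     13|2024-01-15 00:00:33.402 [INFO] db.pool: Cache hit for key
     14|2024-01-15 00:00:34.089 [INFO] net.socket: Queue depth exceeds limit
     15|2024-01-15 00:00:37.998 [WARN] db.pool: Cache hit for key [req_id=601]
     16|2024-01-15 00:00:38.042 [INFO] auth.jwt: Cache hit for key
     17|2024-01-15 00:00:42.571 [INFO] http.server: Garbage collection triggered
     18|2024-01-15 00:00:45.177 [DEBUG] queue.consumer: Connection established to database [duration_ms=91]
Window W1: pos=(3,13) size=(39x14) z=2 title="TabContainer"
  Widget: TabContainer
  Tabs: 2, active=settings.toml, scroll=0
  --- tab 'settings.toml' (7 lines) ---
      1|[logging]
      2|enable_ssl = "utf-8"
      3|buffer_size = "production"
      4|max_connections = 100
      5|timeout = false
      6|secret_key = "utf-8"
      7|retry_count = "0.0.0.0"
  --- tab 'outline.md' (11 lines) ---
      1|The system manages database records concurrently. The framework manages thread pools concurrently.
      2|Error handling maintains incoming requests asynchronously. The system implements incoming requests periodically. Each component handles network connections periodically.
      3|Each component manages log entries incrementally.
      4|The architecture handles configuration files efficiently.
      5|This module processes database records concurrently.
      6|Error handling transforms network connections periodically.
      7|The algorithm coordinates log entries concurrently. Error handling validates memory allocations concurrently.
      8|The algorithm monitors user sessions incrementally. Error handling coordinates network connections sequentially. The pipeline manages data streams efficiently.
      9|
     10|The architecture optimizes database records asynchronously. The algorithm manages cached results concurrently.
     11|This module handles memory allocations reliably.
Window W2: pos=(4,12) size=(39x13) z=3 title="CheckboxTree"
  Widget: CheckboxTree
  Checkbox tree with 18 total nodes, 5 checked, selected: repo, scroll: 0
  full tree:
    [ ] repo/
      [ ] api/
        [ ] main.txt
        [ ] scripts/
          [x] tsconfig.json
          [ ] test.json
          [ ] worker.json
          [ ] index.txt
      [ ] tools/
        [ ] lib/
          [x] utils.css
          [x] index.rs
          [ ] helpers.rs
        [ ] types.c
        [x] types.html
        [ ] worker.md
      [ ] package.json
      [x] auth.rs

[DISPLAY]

                                  
                                  
                                  
                                  
━━━━━━━━━━━━━━━━━━━━━┓            
Viewer               ┃            
─────────────────────┨            
01-15 00:00:01.929 [▲┃            
01-15 00:00:06.947 [█┃            
━━━━━━━━━━━━━━━━━━━━━━━━━━━━━━┓   
oxTree                        ┃   
──────────────────────────────┨   
po/                           ┃   
api/                          ┃   
] main.txt                    ┃   
] scripts/                    ┃   
[x] tsconfig.json             ┃   
[ ] test.json                 ┃   
[ ] worker.json               ┃   
[ ] index.txt                 ┃   
tools/                        ┃   


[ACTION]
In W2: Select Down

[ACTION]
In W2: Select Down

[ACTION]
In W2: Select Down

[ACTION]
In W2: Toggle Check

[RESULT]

                                  
                                  
                                  
                                  
━━━━━━━━━━━━━━━━━━━━━┓            
Viewer               ┃            
─────────────────────┨            
01-15 00:00:01.929 [▲┃            
01-15 00:00:06.947 [█┃            
━━━━━━━━━━━━━━━━━━━━━━━━━━━━━━┓   
oxTree                        ┃   
──────────────────────────────┨   
po/                           ┃   
api/                          ┃   
] main.txt                    ┃   
] scripts/                    ┃   
[x] tsconfig.json             ┃   
[x] test.json                 ┃   
[x] worker.json               ┃   
[x] index.txt                 ┃   
tools/                        ┃   


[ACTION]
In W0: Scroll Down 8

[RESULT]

                                  
                                  
                                  
                                  
━━━━━━━━━━━━━━━━━━━━━┓            
Viewer               ┃            
─────────────────────┨            
01-15 00:00:23.226 [▲┃            
01-15 00:00:24.247 [░┃            
━━━━━━━━━━━━━━━━━━━━━━━━━━━━━━┓   
oxTree                        ┃   
──────────────────────────────┨   
po/                           ┃   
api/                          ┃   
] main.txt                    ┃   
] scripts/                    ┃   
[x] tsconfig.json             ┃   
[x] test.json                 ┃   
[x] worker.json               ┃   
[x] index.txt                 ┃   
tools/                        ┃   


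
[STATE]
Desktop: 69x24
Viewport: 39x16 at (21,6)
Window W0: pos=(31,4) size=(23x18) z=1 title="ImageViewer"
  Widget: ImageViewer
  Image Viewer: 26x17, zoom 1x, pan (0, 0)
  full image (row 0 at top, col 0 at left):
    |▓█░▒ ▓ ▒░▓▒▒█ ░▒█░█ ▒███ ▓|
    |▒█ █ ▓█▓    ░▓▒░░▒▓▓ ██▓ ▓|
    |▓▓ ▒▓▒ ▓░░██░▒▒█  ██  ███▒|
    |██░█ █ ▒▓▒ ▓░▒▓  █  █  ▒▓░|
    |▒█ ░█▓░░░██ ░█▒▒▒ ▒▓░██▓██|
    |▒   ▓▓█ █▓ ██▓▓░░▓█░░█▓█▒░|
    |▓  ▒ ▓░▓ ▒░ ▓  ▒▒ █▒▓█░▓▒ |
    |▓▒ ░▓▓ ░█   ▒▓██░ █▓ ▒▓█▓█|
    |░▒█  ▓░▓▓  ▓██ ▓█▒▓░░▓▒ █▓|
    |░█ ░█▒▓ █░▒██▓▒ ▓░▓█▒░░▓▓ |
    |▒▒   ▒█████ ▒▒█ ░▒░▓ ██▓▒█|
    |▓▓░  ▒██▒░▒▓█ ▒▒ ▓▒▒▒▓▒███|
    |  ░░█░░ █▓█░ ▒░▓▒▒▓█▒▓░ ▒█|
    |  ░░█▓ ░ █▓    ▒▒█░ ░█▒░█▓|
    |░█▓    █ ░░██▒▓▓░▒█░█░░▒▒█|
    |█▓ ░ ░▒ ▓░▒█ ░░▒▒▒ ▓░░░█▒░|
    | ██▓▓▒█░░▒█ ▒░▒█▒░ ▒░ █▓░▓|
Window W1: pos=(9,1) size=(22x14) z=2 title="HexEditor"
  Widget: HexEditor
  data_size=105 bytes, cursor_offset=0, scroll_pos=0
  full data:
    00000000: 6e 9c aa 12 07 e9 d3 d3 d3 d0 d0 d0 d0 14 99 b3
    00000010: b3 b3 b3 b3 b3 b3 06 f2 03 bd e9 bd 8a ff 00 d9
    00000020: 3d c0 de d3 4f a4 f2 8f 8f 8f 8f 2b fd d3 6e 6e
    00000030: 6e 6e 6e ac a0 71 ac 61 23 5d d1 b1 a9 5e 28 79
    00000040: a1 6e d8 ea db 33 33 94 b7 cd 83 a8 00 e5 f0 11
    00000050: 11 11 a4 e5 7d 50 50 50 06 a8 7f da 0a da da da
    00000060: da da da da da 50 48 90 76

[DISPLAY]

d c0 de d┃┠─────────────────────┨      
e 6e 6e a┃┃▓█░▒ ▓ ▒░▓▒▒█ ░▒█░█ ▒┃      
1 6e d8 e┃┃▒█ █ ▓█▓    ░▓▒░░▒▓▓ ┃      
1 11 a4 e┃┃▓▓ ▒▓▒ ▓░░██░▒▒█  ██ ┃      
a da da d┃┃██░█ █ ▒▓▒ ▓░▒▓  █  █┃      
         ┃┃▒█ ░█▓░░░██ ░█▒▒▒ ▒▓░┃      
         ┃┃▒   ▓▓█ █▓ ██▓▓░░▓█░░┃      
         ┃┃▓  ▒ ▓░▓ ▒░ ▓  ▒▒ █▒▓┃      
━━━━━━━━━┛┃▓▒ ░▓▓ ░█   ▒▓██░ █▓ ┃      
          ┃░▒█  ▓░▓▓  ▓██ ▓█▒▓░░┃      
          ┃░█ ░█▒▓ █░▒██▓▒ ▓░▓█▒┃      
          ┃▒▒   ▒█████ ▒▒█ ░▒░▓ ┃      
          ┃▓▓░  ▒██▒░▒▓█ ▒▒ ▓▒▒▒┃      
          ┃  ░░█░░ █▓█░ ▒░▓▒▒▓█▒┃      
          ┃  ░░█▓ ░ █▓    ▒▒█░ ░┃      
          ┗━━━━━━━━━━━━━━━━━━━━━┛      


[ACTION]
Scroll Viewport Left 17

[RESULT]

     ┃00000020  3d c0 de d┃┠───────────
     ┃00000030  6e 6e 6e a┃┃▓█░▒ ▓ ▒░▓▒
     ┃00000040  a1 6e d8 e┃┃▒█ █ ▓█▓   
     ┃00000050  11 11 a4 e┃┃▓▓ ▒▓▒ ▓░░█
     ┃00000060  da da da d┃┃██░█ █ ▒▓▒ 
     ┃                    ┃┃▒█ ░█▓░░░██
     ┃                    ┃┃▒   ▓▓█ █▓ 
     ┃                    ┃┃▓  ▒ ▓░▓ ▒░
     ┗━━━━━━━━━━━━━━━━━━━━┛┃▓▒ ░▓▓ ░█  
                           ┃░▒█  ▓░▓▓  
                           ┃░█ ░█▒▓ █░▒
                           ┃▒▒   ▒█████
                           ┃▓▓░  ▒██▒░▒
                           ┃  ░░█░░ █▓█
                           ┃  ░░█▓ ░ █▓
                           ┗━━━━━━━━━━━


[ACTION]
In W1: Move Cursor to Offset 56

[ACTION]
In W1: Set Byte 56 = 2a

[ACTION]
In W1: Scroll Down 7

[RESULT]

     ┃                    ┃┠───────────
     ┃                    ┃┃▓█░▒ ▓ ▒░▓▒
     ┃                    ┃┃▒█ █ ▓█▓   
     ┃                    ┃┃▓▓ ▒▓▒ ▓░░█
     ┃                    ┃┃██░█ █ ▒▓▒ 
     ┃                    ┃┃▒█ ░█▓░░░██
     ┃                    ┃┃▒   ▓▓█ █▓ 
     ┃                    ┃┃▓  ▒ ▓░▓ ▒░
     ┗━━━━━━━━━━━━━━━━━━━━┛┃▓▒ ░▓▓ ░█  
                           ┃░▒█  ▓░▓▓  
                           ┃░█ ░█▒▓ █░▒
                           ┃▒▒   ▒█████
                           ┃▓▓░  ▒██▒░▒
                           ┃  ░░█░░ █▓█
                           ┃  ░░█▓ ░ █▓
                           ┗━━━━━━━━━━━


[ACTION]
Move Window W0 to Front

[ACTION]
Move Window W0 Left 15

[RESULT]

     ┃      ┠─────────────────────┨    
     ┃      ┃▓█░▒ ▓ ▒░▓▒▒█ ░▒█░█ ▒┃    
     ┃      ┃▒█ █ ▓█▓    ░▓▒░░▒▓▓ ┃    
     ┃      ┃▓▓ ▒▓▒ ▓░░██░▒▒█  ██ ┃    
     ┃      ┃██░█ █ ▒▓▒ ▓░▒▓  █  █┃    
     ┃      ┃▒█ ░█▓░░░██ ░█▒▒▒ ▒▓░┃    
     ┃      ┃▒   ▓▓█ █▓ ██▓▓░░▓█░░┃    
     ┃      ┃▓  ▒ ▓░▓ ▒░ ▓  ▒▒ █▒▓┃    
     ┗━━━━━━┃▓▒ ░▓▓ ░█   ▒▓██░ █▓ ┃    
            ┃░▒█  ▓░▓▓  ▓██ ▓█▒▓░░┃    
            ┃░█ ░█▒▓ █░▒██▓▒ ▓░▓█▒┃    
            ┃▒▒   ▒█████ ▒▒█ ░▒░▓ ┃    
            ┃▓▓░  ▒██▒░▒▓█ ▒▒ ▓▒▒▒┃    
            ┃  ░░█░░ █▓█░ ▒░▓▒▒▓█▒┃    
            ┃  ░░█▓ ░ █▓    ▒▒█░ ░┃    
            ┗━━━━━━━━━━━━━━━━━━━━━┛    


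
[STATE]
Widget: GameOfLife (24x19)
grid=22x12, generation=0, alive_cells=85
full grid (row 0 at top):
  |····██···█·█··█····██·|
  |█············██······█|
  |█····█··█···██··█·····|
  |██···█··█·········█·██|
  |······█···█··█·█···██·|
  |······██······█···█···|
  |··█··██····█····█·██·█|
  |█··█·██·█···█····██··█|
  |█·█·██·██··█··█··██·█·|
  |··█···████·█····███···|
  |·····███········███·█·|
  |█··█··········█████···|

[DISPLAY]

Gen: 0                  
····██···█·█··█····██·  
█············██······█  
█····█··█···██··█·····  
██···█··█·········█·██  
······█···█··█·█···██·  
······██······█···█···  
··█··██····█····█·██·█  
█··█·██·█···█····██··█  
█·█·██·██··█··█··██·█·  
··█···████·█····███···  
·····███········███·█·  
█··█··········█████···  
                        
                        
                        
                        
                        
                        


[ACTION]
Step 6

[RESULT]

Gen: 6                  
··············██······  
··············██······  
█·█·███···███·········  
█·█·███····██····██···  
·█···█······█···█··█··  
·············█·····██·  
····██········██·█·█·█  
·█···█········██·█·█·█  
····██··········█████·  
·██···················  
······················  
······················  
                        
                        
                        
                        
                        
                        


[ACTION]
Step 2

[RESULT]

Gen: 8                  
·············█·█······  
·····█·····█···█······  
·····█····█···········  
·█·██·█···█···█··███··  
·█·██·█····█···█·█·██·  
···█···········██··█··  
····█·█······█··█·····  
···█··█·······█···██·█  
·····█·········███·██·  
·················█·██·  
··················█···  
······················  
                        
                        
                        
                        
                        
                        


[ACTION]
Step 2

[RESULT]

Gen: 10                 
······················  
······················  
·····██···██·····███··  
·····██···██···███·██·  
··██··········█······█  
··██·········█·······█  
··█··█·······██·█·····  
···██·········█·······  
···············███·██·  
·················█·██·  
··················██··  
······················  
                        
                        
                        
                        
                        
                        


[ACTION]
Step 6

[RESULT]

Gen: 16                 
··················█···  
·················███··  
··········██····█████·  
··········██·········█  
··█········██·····███·  
·█··········██····█···  
·█·········██···██····  
···············█·█····  
···············█·█····  
················███···  
···················█··  
··················██··  
                        
                        
                        
                        
                        
                        


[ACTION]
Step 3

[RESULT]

Gen: 19                 
·················███··  
··················█·██  
···················███  
·····················█  
··········███······██·  
··············██··█·█·  
···········█··········  
············█···█·····  
··············██··█···  
················███···  
···················█··  
··················██··  
                        
                        
                        
                        
                        
                        


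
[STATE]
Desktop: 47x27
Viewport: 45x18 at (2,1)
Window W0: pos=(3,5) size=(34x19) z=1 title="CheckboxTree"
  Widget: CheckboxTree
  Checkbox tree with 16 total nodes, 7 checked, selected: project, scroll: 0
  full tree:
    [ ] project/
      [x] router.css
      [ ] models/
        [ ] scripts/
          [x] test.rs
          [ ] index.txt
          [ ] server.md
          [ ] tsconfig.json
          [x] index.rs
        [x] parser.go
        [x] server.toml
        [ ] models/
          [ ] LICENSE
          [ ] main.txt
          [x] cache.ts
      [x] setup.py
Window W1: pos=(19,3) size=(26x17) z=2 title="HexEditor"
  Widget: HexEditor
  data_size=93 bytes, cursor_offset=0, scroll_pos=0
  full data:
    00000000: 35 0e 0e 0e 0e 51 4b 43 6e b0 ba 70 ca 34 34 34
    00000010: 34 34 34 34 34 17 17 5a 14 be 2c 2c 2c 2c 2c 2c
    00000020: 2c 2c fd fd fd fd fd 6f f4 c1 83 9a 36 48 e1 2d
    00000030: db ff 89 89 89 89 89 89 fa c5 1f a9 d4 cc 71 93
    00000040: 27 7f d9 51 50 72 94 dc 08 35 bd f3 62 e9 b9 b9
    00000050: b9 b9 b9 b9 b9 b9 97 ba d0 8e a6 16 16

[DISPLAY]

                                             
                                             
                 ┏━━━━━━━━━━━━━━━━━━━━━━━━┓  
                 ┃ HexEditor              ┃  
 ┏━━━━━━━━━━━━━━━┠────────────────────────┨  
 ┃ CheckboxTree  ┃00000000  35 0e 0e 0e 0e┃  
 ┠───────────────┃00000010  34 34 34 34 34┃  
 ┃>[-] project/  ┃00000020  2c 2c fd fd fd┃  
 ┃   [x] router.c┃00000030  db ff 89 89 89┃  
 ┃   [-] models/ ┃00000040  27 7f d9 51 50┃  
 ┃     [-] script┃00000050  b9 b9 b9 b9 b9┃  
 ┃       [x] test┃                        ┃  
 ┃       [ ] inde┃                        ┃  
 ┃       [ ] serv┃                        ┃  
 ┃       [ ] tsco┃                        ┃  
 ┃       [x] inde┃                        ┃  
 ┃     [x] parser┃                        ┃  
 ┃     [x] server┃                        ┃  


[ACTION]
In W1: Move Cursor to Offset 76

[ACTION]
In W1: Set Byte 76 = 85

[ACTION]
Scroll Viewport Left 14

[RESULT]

                                             
                                             
                   ┏━━━━━━━━━━━━━━━━━━━━━━━━┓
                   ┃ HexEditor              ┃
   ┏━━━━━━━━━━━━━━━┠────────────────────────┨
   ┃ CheckboxTree  ┃00000000  35 0e 0e 0e 0e┃
   ┠───────────────┃00000010  34 34 34 34 34┃
   ┃>[-] project/  ┃00000020  2c 2c fd fd fd┃
   ┃   [x] router.c┃00000030  db ff 89 89 89┃
   ┃   [-] models/ ┃00000040  27 7f d9 51 50┃
   ┃     [-] script┃00000050  b9 b9 b9 b9 b9┃
   ┃       [x] test┃                        ┃
   ┃       [ ] inde┃                        ┃
   ┃       [ ] serv┃                        ┃
   ┃       [ ] tsco┃                        ┃
   ┃       [x] inde┃                        ┃
   ┃     [x] parser┃                        ┃
   ┃     [x] server┃                        ┃


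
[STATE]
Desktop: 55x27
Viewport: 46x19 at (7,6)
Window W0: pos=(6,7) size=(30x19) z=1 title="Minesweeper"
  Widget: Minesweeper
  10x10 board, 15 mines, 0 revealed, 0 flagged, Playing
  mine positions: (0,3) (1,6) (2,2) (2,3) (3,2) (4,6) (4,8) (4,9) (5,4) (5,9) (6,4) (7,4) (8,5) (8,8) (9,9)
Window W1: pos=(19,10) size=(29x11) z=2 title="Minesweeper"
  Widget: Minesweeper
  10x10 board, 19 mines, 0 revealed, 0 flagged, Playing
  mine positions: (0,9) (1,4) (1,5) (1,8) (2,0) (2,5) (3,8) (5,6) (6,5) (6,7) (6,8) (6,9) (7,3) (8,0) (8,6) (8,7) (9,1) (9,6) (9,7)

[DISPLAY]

                                              
━━━━━━━━━━━━━━━━━━━━━━━━━━━━┓                 
 Minesweeper                ┃                 
────────────────────────────┨                 
■■■■■■■■■■  ┏━━━━━━━━━━━━━━━━━━━━━━━━━━━┓     
■■■■■■■■■■  ┃ Minesweeper               ┃     
■■■■■■■■■■  ┠───────────────────────────┨     
■■■■■■■■■■  ┃■■■■■■■■■■                 ┃     
■■■■■■■■■■  ┃■■■■■■■■■■                 ┃     
■■■■■■■■■■  ┃■■■■■■■■■■                 ┃     
■■■■■■■■■■  ┃■■■■■■■■■■                 ┃     
■■■■■■■■■■  ┃■■■■■■■■■■                 ┃     
■■■■■■■■■■  ┃■■■■■■■■■■                 ┃     
■■■■■■■■■■  ┃■■■■■■■■■■                 ┃     
            ┗━━━━━━━━━━━━━━━━━━━━━━━━━━━┛     
                            ┃                 
                            ┃                 
                            ┃                 
                            ┃                 


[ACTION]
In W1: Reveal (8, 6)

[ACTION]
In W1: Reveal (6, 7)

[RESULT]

                                              
━━━━━━━━━━━━━━━━━━━━━━━━━━━━┓                 
 Minesweeper                ┃                 
────────────────────────────┨                 
■■■■■■■■■■  ┏━━━━━━━━━━━━━━━━━━━━━━━━━━━┓     
■■■■■■■■■■  ┃ Minesweeper               ┃     
■■■■■■■■■■  ┠───────────────────────────┨     
■■■■■■■■■■  ┃■■■■■■■■■✹                 ┃     
■■■■■■■■■■  ┃■■■■✹✹■■✹■                 ┃     
■■■■■■■■■■  ┃✹■■■■✹■■■■                 ┃     
■■■■■■■■■■  ┃■■■■■■■■✹■                 ┃     
■■■■■■■■■■  ┃■■■■■■■■■■                 ┃     
■■■■■■■■■■  ┃■■■■■■✹■■■                 ┃     
■■■■■■■■■■  ┃■■■■■✹■✹✹✹                 ┃     
            ┗━━━━━━━━━━━━━━━━━━━━━━━━━━━┛     
                            ┃                 
                            ┃                 
                            ┃                 
                            ┃                 


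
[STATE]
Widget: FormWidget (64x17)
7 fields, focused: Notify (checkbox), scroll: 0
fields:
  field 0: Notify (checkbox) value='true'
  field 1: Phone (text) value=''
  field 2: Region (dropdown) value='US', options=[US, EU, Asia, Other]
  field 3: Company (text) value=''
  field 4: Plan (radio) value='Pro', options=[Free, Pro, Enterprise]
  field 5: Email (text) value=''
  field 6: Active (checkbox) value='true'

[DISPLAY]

> Notify:     [x]                                               
  Phone:      [                                                ]
  Region:     [US                                             ▼]
  Company:    [                                                ]
  Plan:       ( ) Free  (●) Pro  ( ) Enterprise                 
  Email:      [                                                ]
  Active:     [x]                                               
                                                                
                                                                
                                                                
                                                                
                                                                
                                                                
                                                                
                                                                
                                                                
                                                                


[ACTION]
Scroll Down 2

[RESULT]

  Region:     [US                                             ▼]
  Company:    [                                                ]
  Plan:       ( ) Free  (●) Pro  ( ) Enterprise                 
  Email:      [                                                ]
  Active:     [x]                                               
                                                                
                                                                
                                                                
                                                                
                                                                
                                                                
                                                                
                                                                
                                                                
                                                                
                                                                
                                                                


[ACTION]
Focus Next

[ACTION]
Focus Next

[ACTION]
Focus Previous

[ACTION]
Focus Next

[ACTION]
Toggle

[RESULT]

> Region:     [US                                             ▼]
  Company:    [                                                ]
  Plan:       ( ) Free  (●) Pro  ( ) Enterprise                 
  Email:      [                                                ]
  Active:     [x]                                               
                                                                
                                                                
                                                                
                                                                
                                                                
                                                                
                                                                
                                                                
                                                                
                                                                
                                                                
                                                                


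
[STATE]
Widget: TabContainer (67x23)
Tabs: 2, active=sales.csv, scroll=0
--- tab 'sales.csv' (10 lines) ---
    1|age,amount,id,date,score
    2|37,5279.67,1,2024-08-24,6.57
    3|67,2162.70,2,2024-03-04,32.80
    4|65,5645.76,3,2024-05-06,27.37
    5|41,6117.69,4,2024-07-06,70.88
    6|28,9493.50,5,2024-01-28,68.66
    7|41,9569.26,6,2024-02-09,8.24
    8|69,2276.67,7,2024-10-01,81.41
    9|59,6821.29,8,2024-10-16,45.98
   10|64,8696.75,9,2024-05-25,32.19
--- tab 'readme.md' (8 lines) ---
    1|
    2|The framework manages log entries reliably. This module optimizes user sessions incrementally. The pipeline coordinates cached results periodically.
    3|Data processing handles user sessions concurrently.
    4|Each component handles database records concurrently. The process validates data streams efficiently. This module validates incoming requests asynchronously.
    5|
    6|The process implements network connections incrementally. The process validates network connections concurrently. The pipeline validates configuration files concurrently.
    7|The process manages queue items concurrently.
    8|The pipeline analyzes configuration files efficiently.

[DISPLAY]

[sales.csv]│ readme.md                                             
───────────────────────────────────────────────────────────────────
age,amount,id,date,score                                           
37,5279.67,1,2024-08-24,6.57                                       
67,2162.70,2,2024-03-04,32.80                                      
65,5645.76,3,2024-05-06,27.37                                      
41,6117.69,4,2024-07-06,70.88                                      
28,9493.50,5,2024-01-28,68.66                                      
41,9569.26,6,2024-02-09,8.24                                       
69,2276.67,7,2024-10-01,81.41                                      
59,6821.29,8,2024-10-16,45.98                                      
64,8696.75,9,2024-05-25,32.19                                      
                                                                   
                                                                   
                                                                   
                                                                   
                                                                   
                                                                   
                                                                   
                                                                   
                                                                   
                                                                   
                                                                   


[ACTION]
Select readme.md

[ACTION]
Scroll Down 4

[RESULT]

 sales.csv │[readme.md]                                            
───────────────────────────────────────────────────────────────────
                                                                   
The process implements network connections incrementally. The proce
The process manages queue items concurrently.                      
The pipeline analyzes configuration files efficiently.             
                                                                   
                                                                   
                                                                   
                                                                   
                                                                   
                                                                   
                                                                   
                                                                   
                                                                   
                                                                   
                                                                   
                                                                   
                                                                   
                                                                   
                                                                   
                                                                   
                                                                   


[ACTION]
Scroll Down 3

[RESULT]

 sales.csv │[readme.md]                                            
───────────────────────────────────────────────────────────────────
The pipeline analyzes configuration files efficiently.             
                                                                   
                                                                   
                                                                   
                                                                   
                                                                   
                                                                   
                                                                   
                                                                   
                                                                   
                                                                   
                                                                   
                                                                   
                                                                   
                                                                   
                                                                   
                                                                   
                                                                   
                                                                   
                                                                   
                                                                   
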